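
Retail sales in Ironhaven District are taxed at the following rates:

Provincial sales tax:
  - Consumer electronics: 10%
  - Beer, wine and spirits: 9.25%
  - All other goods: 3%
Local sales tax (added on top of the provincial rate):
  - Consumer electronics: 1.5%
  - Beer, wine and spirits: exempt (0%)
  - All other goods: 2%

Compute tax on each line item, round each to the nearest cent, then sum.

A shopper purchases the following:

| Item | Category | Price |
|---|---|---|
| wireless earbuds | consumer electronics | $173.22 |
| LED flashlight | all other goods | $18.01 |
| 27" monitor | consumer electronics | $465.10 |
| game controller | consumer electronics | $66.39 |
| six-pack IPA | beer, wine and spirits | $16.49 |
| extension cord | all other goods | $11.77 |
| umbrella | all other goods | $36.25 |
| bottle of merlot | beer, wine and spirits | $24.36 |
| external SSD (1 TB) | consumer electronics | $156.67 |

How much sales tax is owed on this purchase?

Wireless earbuds $173.22: consumer electronics → 10% + 1.5% local = 11.5% → $19.92
LED flashlight $18.01: all other goods → 3% + 2% local = 5% → $0.90
27" monitor $465.10: consumer electronics → 10% + 1.5% local = 11.5% → $53.49
Game controller $66.39: consumer electronics → 10% + 1.5% local = 11.5% → $7.63
Six-pack IPA $16.49: beer, wine and spirits → 9.25% + 0% local = 9.25% → $1.53
Extension cord $11.77: all other goods → 3% + 2% local = 5% → $0.59
Umbrella $36.25: all other goods → 3% + 2% local = 5% → $1.81
Bottle of merlot $24.36: beer, wine and spirits → 9.25% + 0% local = 9.25% → $2.25
External SSD (1 TB) $156.67: consumer electronics → 10% + 1.5% local = 11.5% → $18.02
Total tax = $19.92 + $0.90 + $53.49 + $7.63 + $1.53 + $0.59 + $1.81 + $2.25 + $18.02 = $106.14

$106.14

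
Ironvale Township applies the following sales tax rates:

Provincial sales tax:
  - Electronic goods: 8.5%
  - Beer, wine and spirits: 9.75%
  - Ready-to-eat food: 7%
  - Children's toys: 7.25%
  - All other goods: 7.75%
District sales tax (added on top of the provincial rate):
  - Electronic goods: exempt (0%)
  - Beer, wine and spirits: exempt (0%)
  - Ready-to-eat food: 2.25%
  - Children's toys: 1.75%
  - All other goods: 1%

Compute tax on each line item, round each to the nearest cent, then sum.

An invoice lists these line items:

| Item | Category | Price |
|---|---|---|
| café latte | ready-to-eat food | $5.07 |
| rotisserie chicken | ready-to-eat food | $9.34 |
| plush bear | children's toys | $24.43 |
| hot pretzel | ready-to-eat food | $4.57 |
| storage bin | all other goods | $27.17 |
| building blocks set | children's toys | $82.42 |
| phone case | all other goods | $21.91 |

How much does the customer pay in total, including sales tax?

Café latte $5.07: ready-to-eat food → 7% + 2.25% district = 9.25% → $0.47
Rotisserie chicken $9.34: ready-to-eat food → 7% + 2.25% district = 9.25% → $0.86
Plush bear $24.43: children's toys → 7.25% + 1.75% district = 9% → $2.20
Hot pretzel $4.57: ready-to-eat food → 7% + 2.25% district = 9.25% → $0.42
Storage bin $27.17: all other goods → 7.75% + 1% district = 8.75% → $2.38
Building blocks set $82.42: children's toys → 7.25% + 1.75% district = 9% → $7.42
Phone case $21.91: all other goods → 7.75% + 1% district = 8.75% → $1.92
Subtotal = $174.91; tax = $15.67; total due = $190.58

$190.58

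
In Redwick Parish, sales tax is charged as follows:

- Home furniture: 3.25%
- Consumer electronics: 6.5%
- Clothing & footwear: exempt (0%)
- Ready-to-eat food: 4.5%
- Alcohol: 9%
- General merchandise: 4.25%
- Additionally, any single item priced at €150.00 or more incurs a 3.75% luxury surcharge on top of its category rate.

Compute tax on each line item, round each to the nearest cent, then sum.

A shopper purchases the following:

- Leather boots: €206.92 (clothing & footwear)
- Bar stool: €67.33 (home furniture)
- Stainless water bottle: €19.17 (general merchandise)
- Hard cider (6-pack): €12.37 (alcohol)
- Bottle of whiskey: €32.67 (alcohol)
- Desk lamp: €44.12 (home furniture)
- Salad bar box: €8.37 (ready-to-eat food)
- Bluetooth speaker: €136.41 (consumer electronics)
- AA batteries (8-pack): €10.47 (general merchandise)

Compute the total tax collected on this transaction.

€25.93

Leather boots €206.92: clothing & footwear → 0% + 3.75% surcharge = 3.75% → €7.76
Bar stool €67.33: home furniture → 3.25% → €2.19
Stainless water bottle €19.17: general merchandise → 4.25% → €0.81
Hard cider (6-pack) €12.37: alcohol → 9% → €1.11
Bottle of whiskey €32.67: alcohol → 9% → €2.94
Desk lamp €44.12: home furniture → 3.25% → €1.43
Salad bar box €8.37: ready-to-eat food → 4.5% → €0.38
Bluetooth speaker €136.41: consumer electronics → 6.5% → €8.87
AA batteries (8-pack) €10.47: general merchandise → 4.25% → €0.44
Total tax = €7.76 + €2.19 + €0.81 + €1.11 + €2.94 + €1.43 + €0.38 + €8.87 + €0.44 = €25.93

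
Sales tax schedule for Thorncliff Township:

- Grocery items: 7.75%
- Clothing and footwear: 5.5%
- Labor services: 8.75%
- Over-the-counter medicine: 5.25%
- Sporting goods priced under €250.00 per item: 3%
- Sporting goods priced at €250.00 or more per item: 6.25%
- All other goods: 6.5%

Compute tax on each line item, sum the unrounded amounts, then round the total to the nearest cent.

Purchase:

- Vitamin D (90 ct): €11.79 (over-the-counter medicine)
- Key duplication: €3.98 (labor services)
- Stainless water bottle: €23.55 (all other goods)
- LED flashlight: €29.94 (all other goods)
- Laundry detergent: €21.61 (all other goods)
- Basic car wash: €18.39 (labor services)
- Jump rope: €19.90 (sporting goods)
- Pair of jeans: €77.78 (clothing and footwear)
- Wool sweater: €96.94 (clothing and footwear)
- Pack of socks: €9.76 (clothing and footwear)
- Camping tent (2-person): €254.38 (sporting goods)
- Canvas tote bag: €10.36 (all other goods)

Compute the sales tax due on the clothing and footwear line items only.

Pair of jeans €77.78: clothing and footwear → 5.5% → €4.2779
Wool sweater €96.94: clothing and footwear → 5.5% → €5.3317
Pack of socks €9.76: clothing and footwear → 5.5% → €0.5368
Tax on clothing and footwear: unrounded sum = €10.1464 → €10.15

€10.15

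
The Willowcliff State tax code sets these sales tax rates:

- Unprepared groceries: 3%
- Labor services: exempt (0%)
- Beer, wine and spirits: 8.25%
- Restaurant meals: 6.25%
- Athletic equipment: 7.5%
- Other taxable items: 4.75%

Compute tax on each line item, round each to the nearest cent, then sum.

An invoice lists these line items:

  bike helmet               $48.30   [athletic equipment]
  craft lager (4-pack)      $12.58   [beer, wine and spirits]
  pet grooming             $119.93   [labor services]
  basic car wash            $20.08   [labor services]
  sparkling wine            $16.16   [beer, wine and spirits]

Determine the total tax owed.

$5.99

Bike helmet $48.30: athletic equipment → 7.5% → $3.62
Craft lager (4-pack) $12.58: beer, wine and spirits → 8.25% → $1.04
Pet grooming $119.93: labor services → 0% → $0.00
Basic car wash $20.08: labor services → 0% → $0.00
Sparkling wine $16.16: beer, wine and spirits → 8.25% → $1.33
Total tax = $3.62 + $1.04 + $1.33 = $5.99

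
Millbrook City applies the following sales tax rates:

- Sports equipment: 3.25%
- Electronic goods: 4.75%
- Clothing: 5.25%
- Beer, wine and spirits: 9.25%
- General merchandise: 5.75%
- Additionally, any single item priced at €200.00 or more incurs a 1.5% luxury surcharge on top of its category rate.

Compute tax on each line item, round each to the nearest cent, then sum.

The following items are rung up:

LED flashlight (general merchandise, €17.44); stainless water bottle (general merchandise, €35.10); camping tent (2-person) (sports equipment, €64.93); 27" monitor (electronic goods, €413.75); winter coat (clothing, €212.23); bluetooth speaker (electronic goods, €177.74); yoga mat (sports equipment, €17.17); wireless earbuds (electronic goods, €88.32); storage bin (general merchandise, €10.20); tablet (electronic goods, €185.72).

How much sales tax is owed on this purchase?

LED flashlight €17.44: general merchandise → 5.75% → €1.00
Stainless water bottle €35.10: general merchandise → 5.75% → €2.02
Camping tent (2-person) €64.93: sports equipment → 3.25% → €2.11
27" monitor €413.75: electronic goods → 4.75% + 1.5% surcharge = 6.25% → €25.86
Winter coat €212.23: clothing → 5.25% + 1.5% surcharge = 6.75% → €14.33
Bluetooth speaker €177.74: electronic goods → 4.75% → €8.44
Yoga mat €17.17: sports equipment → 3.25% → €0.56
Wireless earbuds €88.32: electronic goods → 4.75% → €4.20
Storage bin €10.20: general merchandise → 5.75% → €0.59
Tablet €185.72: electronic goods → 4.75% → €8.82
Total tax = €1.00 + €2.02 + €2.11 + €25.86 + €14.33 + €8.44 + €0.56 + €4.20 + €0.59 + €8.82 = €67.93

€67.93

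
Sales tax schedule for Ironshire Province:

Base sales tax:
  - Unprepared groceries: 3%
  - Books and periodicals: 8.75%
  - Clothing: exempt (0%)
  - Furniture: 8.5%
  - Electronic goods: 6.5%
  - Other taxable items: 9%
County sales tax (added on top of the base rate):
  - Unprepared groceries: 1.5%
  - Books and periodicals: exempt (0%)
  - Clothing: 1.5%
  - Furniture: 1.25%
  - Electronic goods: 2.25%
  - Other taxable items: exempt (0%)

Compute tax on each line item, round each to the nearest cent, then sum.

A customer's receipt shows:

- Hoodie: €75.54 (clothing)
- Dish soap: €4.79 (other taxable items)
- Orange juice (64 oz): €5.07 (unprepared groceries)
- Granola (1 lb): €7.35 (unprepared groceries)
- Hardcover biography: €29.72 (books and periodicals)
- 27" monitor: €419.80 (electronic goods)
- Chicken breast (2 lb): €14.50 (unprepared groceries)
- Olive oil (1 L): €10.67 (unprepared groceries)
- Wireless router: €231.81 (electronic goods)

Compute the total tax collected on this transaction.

€62.86

Hoodie €75.54: clothing → 0% + 1.5% county = 1.5% → €1.13
Dish soap €4.79: other taxable items → 9% + 0% county = 9% → €0.43
Orange juice (64 oz) €5.07: unprepared groceries → 3% + 1.5% county = 4.5% → €0.23
Granola (1 lb) €7.35: unprepared groceries → 3% + 1.5% county = 4.5% → €0.33
Hardcover biography €29.72: books and periodicals → 8.75% + 0% county = 8.75% → €2.60
27" monitor €419.80: electronic goods → 6.5% + 2.25% county = 8.75% → €36.73
Chicken breast (2 lb) €14.50: unprepared groceries → 3% + 1.5% county = 4.5% → €0.65
Olive oil (1 L) €10.67: unprepared groceries → 3% + 1.5% county = 4.5% → €0.48
Wireless router €231.81: electronic goods → 6.5% + 2.25% county = 8.75% → €20.28
Total tax = €1.13 + €0.43 + €0.23 + €0.33 + €2.60 + €36.73 + €0.65 + €0.48 + €20.28 = €62.86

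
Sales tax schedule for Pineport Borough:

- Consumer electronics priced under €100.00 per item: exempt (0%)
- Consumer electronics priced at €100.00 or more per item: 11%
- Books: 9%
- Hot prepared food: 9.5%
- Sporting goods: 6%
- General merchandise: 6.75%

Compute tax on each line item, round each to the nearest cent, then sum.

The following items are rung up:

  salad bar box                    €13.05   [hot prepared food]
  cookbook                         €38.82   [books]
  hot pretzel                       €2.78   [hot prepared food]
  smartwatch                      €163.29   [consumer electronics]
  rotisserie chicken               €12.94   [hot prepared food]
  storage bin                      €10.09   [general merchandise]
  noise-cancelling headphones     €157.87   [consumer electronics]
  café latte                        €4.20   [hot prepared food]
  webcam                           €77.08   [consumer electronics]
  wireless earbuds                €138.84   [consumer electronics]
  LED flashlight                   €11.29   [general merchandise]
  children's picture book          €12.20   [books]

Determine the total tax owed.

€59.76

Salad bar box €13.05: hot prepared food → 9.5% → €1.24
Cookbook €38.82: books → 9% → €3.49
Hot pretzel €2.78: hot prepared food → 9.5% → €0.26
Smartwatch €163.29: consumer electronics, €100.00 or more → 11% → €17.96
Rotisserie chicken €12.94: hot prepared food → 9.5% → €1.23
Storage bin €10.09: general merchandise → 6.75% → €0.68
Noise-cancelling headphones €157.87: consumer electronics, €100.00 or more → 11% → €17.37
Café latte €4.20: hot prepared food → 9.5% → €0.40
Webcam €77.08: consumer electronics, under €100.00 → 0% → €0.00
Wireless earbuds €138.84: consumer electronics, €100.00 or more → 11% → €15.27
LED flashlight €11.29: general merchandise → 6.75% → €0.76
Children's picture book €12.20: books → 9% → €1.10
Total tax = €1.24 + €3.49 + €0.26 + €17.96 + €1.23 + €0.68 + €17.37 + €0.40 + €15.27 + €0.76 + €1.10 = €59.76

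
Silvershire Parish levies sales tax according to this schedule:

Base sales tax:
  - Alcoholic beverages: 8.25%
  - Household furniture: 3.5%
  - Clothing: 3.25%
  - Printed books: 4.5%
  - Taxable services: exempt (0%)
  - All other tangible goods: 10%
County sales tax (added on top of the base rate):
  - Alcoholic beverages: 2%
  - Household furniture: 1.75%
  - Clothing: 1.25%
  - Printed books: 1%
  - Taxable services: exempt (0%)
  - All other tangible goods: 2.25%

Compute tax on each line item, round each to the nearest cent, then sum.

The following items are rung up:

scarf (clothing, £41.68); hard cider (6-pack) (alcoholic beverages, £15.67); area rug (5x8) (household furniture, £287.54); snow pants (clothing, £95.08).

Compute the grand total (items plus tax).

Scarf £41.68: clothing → 3.25% + 1.25% county = 4.5% → £1.88
Hard cider (6-pack) £15.67: alcoholic beverages → 8.25% + 2% county = 10.25% → £1.61
Area rug (5x8) £287.54: household furniture → 3.5% + 1.75% county = 5.25% → £15.10
Snow pants £95.08: clothing → 3.25% + 1.25% county = 4.5% → £4.28
Subtotal = £439.97; tax = £22.87; total due = £462.84

£462.84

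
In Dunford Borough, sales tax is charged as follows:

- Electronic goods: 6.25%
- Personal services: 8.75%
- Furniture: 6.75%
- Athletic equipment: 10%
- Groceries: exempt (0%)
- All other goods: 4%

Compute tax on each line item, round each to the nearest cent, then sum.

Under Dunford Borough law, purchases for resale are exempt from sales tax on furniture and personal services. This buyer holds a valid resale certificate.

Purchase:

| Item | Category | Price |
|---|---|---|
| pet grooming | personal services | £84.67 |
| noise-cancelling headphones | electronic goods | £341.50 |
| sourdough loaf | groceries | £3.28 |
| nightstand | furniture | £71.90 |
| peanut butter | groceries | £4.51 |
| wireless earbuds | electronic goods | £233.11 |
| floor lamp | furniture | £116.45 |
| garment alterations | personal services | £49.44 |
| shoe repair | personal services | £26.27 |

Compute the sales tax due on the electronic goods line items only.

Noise-cancelling headphones £341.50: electronic goods → 6.25% → £21.34
Wireless earbuds £233.11: electronic goods → 6.25% → £14.57
Tax on electronic goods = £21.34 + £14.57 = £35.91

£35.91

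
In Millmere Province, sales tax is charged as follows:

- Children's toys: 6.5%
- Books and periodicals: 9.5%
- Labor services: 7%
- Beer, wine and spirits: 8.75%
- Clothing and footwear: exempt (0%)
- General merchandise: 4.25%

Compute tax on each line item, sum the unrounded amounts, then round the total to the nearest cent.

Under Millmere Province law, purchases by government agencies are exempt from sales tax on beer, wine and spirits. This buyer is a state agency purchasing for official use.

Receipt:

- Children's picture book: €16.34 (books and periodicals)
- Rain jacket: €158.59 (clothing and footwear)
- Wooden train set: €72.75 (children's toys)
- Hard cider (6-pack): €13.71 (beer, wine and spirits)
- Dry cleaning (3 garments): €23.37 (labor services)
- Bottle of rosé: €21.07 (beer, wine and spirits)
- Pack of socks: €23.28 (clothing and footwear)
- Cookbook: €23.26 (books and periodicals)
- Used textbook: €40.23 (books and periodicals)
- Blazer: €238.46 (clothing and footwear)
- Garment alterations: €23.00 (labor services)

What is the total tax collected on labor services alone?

Dry cleaning (3 garments) €23.37: labor services → 7% → €1.6359
Garment alterations €23.00: labor services → 7% → €1.61
Tax on labor services: unrounded sum = €3.2459 → €3.25

€3.25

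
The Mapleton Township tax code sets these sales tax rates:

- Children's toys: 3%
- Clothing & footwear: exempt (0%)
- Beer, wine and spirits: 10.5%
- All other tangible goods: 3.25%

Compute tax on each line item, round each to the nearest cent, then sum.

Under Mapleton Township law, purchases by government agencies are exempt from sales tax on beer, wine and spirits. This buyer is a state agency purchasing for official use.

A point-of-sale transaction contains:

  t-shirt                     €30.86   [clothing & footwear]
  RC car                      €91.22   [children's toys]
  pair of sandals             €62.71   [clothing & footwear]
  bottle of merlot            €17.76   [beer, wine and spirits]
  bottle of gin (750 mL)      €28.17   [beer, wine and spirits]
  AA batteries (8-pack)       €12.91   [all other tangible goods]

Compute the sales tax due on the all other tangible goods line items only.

€0.42

AA batteries (8-pack) €12.91: all other tangible goods → 3.25% → €0.42
Tax on all other tangible goods = €0.42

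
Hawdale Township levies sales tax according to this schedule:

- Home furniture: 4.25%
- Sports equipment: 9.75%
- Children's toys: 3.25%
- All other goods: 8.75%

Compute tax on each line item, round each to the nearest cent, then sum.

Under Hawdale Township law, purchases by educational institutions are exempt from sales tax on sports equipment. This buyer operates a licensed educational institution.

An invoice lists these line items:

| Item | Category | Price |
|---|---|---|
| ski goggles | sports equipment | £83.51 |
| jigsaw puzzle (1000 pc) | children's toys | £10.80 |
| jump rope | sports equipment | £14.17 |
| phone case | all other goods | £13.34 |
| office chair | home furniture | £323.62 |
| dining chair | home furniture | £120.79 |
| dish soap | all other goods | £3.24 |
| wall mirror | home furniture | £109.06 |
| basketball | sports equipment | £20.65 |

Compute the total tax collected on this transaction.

£25.32

Ski goggles £83.51: sports equipment, buyer-exempt → 0% → £0.00
Jigsaw puzzle (1000 pc) £10.80: children's toys → 3.25% → £0.35
Jump rope £14.17: sports equipment, buyer-exempt → 0% → £0.00
Phone case £13.34: all other goods → 8.75% → £1.17
Office chair £323.62: home furniture → 4.25% → £13.75
Dining chair £120.79: home furniture → 4.25% → £5.13
Dish soap £3.24: all other goods → 8.75% → £0.28
Wall mirror £109.06: home furniture → 4.25% → £4.64
Basketball £20.65: sports equipment, buyer-exempt → 0% → £0.00
Total tax = £0.35 + £1.17 + £13.75 + £5.13 + £0.28 + £4.64 = £25.32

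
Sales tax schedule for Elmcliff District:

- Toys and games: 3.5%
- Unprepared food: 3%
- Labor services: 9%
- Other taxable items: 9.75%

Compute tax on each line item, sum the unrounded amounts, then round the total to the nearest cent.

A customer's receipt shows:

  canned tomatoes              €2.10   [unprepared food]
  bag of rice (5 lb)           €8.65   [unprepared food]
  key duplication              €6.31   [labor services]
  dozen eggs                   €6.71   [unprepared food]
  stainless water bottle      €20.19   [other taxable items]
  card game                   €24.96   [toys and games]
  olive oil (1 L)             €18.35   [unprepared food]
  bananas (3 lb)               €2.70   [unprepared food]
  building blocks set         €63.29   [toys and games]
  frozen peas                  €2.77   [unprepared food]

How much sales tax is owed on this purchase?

Canned tomatoes €2.10: unprepared food → 3% → €0.063
Bag of rice (5 lb) €8.65: unprepared food → 3% → €0.2595
Key duplication €6.31: labor services → 9% → €0.5679
Dozen eggs €6.71: unprepared food → 3% → €0.2013
Stainless water bottle €20.19: other taxable items → 9.75% → €1.968525
Card game €24.96: toys and games → 3.5% → €0.8736
Olive oil (1 L) €18.35: unprepared food → 3% → €0.5505
Bananas (3 lb) €2.70: unprepared food → 3% → €0.081
Building blocks set €63.29: toys and games → 3.5% → €2.21515
Frozen peas €2.77: unprepared food → 3% → €0.0831
Unrounded tax sum = €6.863575 → €6.86

€6.86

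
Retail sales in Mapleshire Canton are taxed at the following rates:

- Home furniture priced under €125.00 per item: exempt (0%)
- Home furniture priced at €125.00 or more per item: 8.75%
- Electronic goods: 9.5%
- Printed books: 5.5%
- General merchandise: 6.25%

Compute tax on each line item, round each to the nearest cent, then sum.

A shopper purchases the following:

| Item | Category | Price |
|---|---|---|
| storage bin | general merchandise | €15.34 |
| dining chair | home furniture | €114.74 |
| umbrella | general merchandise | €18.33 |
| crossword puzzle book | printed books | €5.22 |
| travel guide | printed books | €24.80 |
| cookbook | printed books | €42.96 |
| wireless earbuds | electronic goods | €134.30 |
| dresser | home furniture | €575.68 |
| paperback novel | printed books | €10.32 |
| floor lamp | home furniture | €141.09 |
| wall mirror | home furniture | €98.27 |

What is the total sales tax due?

Storage bin €15.34: general merchandise → 6.25% → €0.96
Dining chair €114.74: home furniture, under €125.00 → 0% → €0.00
Umbrella €18.33: general merchandise → 6.25% → €1.15
Crossword puzzle book €5.22: printed books → 5.5% → €0.29
Travel guide €24.80: printed books → 5.5% → €1.36
Cookbook €42.96: printed books → 5.5% → €2.36
Wireless earbuds €134.30: electronic goods → 9.5% → €12.76
Dresser €575.68: home furniture, €125.00 or more → 8.75% → €50.37
Paperback novel €10.32: printed books → 5.5% → €0.57
Floor lamp €141.09: home furniture, €125.00 or more → 8.75% → €12.35
Wall mirror €98.27: home furniture, under €125.00 → 0% → €0.00
Total tax = €0.96 + €1.15 + €0.29 + €1.36 + €2.36 + €12.76 + €50.37 + €0.57 + €12.35 = €82.17

€82.17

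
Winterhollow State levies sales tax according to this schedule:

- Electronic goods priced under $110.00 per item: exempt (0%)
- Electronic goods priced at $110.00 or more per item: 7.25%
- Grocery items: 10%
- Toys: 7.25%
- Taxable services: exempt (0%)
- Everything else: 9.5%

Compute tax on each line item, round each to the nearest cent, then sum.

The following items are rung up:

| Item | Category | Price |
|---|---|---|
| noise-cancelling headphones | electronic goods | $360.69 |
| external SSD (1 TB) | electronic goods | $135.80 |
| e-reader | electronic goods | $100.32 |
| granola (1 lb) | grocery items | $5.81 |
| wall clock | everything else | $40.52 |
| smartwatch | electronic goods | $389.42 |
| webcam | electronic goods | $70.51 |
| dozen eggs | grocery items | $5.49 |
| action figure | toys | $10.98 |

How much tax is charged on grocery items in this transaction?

Granola (1 lb) $5.81: grocery items → 10% → $0.58
Dozen eggs $5.49: grocery items → 10% → $0.55
Tax on grocery items = $0.58 + $0.55 = $1.13

$1.13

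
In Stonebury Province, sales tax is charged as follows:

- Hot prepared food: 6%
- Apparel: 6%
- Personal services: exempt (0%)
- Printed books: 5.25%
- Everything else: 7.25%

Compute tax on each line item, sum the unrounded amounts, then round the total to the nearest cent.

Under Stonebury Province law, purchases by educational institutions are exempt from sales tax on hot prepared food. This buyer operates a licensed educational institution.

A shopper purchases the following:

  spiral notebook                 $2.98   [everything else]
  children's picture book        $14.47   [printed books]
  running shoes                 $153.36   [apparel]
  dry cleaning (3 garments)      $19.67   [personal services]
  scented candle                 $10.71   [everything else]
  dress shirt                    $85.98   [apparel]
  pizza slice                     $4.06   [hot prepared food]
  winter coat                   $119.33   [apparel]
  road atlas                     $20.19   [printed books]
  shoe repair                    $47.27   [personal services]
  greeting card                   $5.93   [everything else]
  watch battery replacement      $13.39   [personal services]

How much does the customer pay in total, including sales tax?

$522.10

Spiral notebook $2.98: everything else → 7.25% → $0.21605
Children's picture book $14.47: printed books → 5.25% → $0.759675
Running shoes $153.36: apparel → 6% → $9.2016
Dry cleaning (3 garments) $19.67: personal services → 0% → $0.00
Scented candle $10.71: everything else → 7.25% → $0.776475
Dress shirt $85.98: apparel → 6% → $5.1588
Pizza slice $4.06: hot prepared food, buyer-exempt → 0% → $0.00
Winter coat $119.33: apparel → 6% → $7.1598
Road atlas $20.19: printed books → 5.25% → $1.059975
Shoe repair $47.27: personal services → 0% → $0.00
Greeting card $5.93: everything else → 7.25% → $0.429925
Watch battery replacement $13.39: personal services → 0% → $0.00
Subtotal = $497.34; unrounded tax = $24.7623 → $24.76; total due = $522.10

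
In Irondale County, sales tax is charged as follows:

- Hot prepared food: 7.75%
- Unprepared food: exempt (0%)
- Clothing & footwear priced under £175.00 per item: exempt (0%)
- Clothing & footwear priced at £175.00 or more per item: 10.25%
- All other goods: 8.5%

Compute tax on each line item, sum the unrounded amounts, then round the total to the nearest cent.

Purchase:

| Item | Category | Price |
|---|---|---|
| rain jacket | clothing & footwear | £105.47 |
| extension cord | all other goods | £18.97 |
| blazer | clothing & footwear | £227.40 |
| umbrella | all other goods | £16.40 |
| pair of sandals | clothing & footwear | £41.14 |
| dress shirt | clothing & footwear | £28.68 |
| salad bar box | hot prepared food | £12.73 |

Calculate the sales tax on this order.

Rain jacket £105.47: clothing & footwear, under £175.00 → 0% → £0.00
Extension cord £18.97: all other goods → 8.5% → £1.61245
Blazer £227.40: clothing & footwear, £175.00 or more → 10.25% → £23.3085
Umbrella £16.40: all other goods → 8.5% → £1.394
Pair of sandals £41.14: clothing & footwear, under £175.00 → 0% → £0.00
Dress shirt £28.68: clothing & footwear, under £175.00 → 0% → £0.00
Salad bar box £12.73: hot prepared food → 7.75% → £0.986575
Unrounded tax sum = £27.301525 → £27.30

£27.30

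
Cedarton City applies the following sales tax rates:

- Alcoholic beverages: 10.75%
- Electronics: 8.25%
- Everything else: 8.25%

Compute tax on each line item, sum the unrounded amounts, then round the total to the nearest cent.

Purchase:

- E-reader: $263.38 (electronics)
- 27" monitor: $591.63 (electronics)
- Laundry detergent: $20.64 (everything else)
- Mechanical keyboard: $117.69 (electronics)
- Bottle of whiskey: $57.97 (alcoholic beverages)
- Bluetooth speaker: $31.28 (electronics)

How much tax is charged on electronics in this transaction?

E-reader $263.38: electronics → 8.25% → $21.72885
27" monitor $591.63: electronics → 8.25% → $48.809475
Mechanical keyboard $117.69: electronics → 8.25% → $9.709425
Bluetooth speaker $31.28: electronics → 8.25% → $2.5806
Tax on electronics: unrounded sum = $82.82835 → $82.83

$82.83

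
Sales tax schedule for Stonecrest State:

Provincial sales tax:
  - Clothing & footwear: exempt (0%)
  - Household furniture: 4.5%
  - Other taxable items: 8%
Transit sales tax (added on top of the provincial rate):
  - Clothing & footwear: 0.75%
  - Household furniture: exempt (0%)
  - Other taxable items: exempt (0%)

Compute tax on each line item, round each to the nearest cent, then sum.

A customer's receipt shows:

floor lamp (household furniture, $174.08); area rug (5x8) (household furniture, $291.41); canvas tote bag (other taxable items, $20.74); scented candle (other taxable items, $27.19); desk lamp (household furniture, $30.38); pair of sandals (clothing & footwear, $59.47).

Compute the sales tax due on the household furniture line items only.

Floor lamp $174.08: household furniture → 4.5% + 0% transit = 4.5% → $7.83
Area rug (5x8) $291.41: household furniture → 4.5% + 0% transit = 4.5% → $13.11
Desk lamp $30.38: household furniture → 4.5% + 0% transit = 4.5% → $1.37
Tax on household furniture = $7.83 + $13.11 + $1.37 = $22.31

$22.31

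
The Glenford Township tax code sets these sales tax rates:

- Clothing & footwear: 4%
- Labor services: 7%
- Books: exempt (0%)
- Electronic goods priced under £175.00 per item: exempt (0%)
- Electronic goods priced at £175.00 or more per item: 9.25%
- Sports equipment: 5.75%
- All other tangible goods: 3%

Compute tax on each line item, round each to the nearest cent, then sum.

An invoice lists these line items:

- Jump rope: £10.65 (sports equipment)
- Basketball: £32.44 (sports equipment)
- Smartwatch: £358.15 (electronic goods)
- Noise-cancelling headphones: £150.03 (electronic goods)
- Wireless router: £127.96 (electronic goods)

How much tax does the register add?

£35.61

Jump rope £10.65: sports equipment → 5.75% → £0.61
Basketball £32.44: sports equipment → 5.75% → £1.87
Smartwatch £358.15: electronic goods, £175.00 or more → 9.25% → £33.13
Noise-cancelling headphones £150.03: electronic goods, under £175.00 → 0% → £0.00
Wireless router £127.96: electronic goods, under £175.00 → 0% → £0.00
Total tax = £0.61 + £1.87 + £33.13 = £35.61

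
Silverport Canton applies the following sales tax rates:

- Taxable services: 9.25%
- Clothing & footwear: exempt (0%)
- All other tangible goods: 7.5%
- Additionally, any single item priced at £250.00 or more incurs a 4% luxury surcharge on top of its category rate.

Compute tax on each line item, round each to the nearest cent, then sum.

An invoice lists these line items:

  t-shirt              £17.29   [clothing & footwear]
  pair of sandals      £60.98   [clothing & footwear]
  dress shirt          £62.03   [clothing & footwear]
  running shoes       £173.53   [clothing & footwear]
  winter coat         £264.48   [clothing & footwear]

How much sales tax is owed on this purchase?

£10.58

T-shirt £17.29: clothing & footwear → 0% → £0.00
Pair of sandals £60.98: clothing & footwear → 0% → £0.00
Dress shirt £62.03: clothing & footwear → 0% → £0.00
Running shoes £173.53: clothing & footwear → 0% → £0.00
Winter coat £264.48: clothing & footwear → 0% + 4% surcharge = 4% → £10.58
Total tax = £10.58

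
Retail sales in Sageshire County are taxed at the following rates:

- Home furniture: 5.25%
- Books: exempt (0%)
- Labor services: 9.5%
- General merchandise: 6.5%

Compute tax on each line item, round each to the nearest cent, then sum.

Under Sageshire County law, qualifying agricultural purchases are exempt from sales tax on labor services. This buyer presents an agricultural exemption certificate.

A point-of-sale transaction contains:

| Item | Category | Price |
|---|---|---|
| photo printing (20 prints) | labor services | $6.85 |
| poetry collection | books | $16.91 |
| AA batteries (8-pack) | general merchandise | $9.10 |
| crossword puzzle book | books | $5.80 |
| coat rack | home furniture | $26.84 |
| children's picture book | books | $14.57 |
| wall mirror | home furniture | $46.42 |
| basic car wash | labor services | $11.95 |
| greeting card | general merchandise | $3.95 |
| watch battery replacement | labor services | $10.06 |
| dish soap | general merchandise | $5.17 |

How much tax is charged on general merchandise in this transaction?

AA batteries (8-pack) $9.10: general merchandise → 6.5% → $0.59
Greeting card $3.95: general merchandise → 6.5% → $0.26
Dish soap $5.17: general merchandise → 6.5% → $0.34
Tax on general merchandise = $0.59 + $0.26 + $0.34 = $1.19

$1.19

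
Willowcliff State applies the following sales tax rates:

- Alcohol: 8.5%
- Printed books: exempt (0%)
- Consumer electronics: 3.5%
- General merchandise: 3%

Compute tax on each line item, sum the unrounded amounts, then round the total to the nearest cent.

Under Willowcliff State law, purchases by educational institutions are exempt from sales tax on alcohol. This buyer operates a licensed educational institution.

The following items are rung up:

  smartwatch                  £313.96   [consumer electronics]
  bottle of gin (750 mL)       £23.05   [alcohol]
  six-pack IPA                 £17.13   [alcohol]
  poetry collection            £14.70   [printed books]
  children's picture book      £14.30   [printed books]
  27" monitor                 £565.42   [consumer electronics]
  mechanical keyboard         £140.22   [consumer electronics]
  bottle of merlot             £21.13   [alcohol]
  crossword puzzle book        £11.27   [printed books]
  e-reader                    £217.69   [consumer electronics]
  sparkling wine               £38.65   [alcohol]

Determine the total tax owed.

Smartwatch £313.96: consumer electronics → 3.5% → £10.9886
Bottle of gin (750 mL) £23.05: alcohol, buyer-exempt → 0% → £0.00
Six-pack IPA £17.13: alcohol, buyer-exempt → 0% → £0.00
Poetry collection £14.70: printed books → 0% → £0.00
Children's picture book £14.30: printed books → 0% → £0.00
27" monitor £565.42: consumer electronics → 3.5% → £19.7897
Mechanical keyboard £140.22: consumer electronics → 3.5% → £4.9077
Bottle of merlot £21.13: alcohol, buyer-exempt → 0% → £0.00
Crossword puzzle book £11.27: printed books → 0% → £0.00
E-reader £217.69: consumer electronics → 3.5% → £7.61915
Sparkling wine £38.65: alcohol, buyer-exempt → 0% → £0.00
Unrounded tax sum = £43.30515 → £43.31

£43.31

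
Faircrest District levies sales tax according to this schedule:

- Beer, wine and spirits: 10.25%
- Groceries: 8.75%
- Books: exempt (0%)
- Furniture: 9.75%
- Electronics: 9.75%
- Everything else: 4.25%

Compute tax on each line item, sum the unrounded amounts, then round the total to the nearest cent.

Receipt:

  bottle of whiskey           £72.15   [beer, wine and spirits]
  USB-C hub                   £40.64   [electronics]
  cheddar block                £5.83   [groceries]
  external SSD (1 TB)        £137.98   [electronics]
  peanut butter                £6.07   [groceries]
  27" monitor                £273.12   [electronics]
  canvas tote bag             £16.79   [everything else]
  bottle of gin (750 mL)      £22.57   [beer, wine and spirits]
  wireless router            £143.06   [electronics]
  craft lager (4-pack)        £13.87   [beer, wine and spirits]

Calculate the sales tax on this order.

£70.88

Bottle of whiskey £72.15: beer, wine and spirits → 10.25% → £7.395375
USB-C hub £40.64: electronics → 9.75% → £3.9624
Cheddar block £5.83: groceries → 8.75% → £0.510125
External SSD (1 TB) £137.98: electronics → 9.75% → £13.45305
Peanut butter £6.07: groceries → 8.75% → £0.531125
27" monitor £273.12: electronics → 9.75% → £26.6292
Canvas tote bag £16.79: everything else → 4.25% → £0.713575
Bottle of gin (750 mL) £22.57: beer, wine and spirits → 10.25% → £2.313425
Wireless router £143.06: electronics → 9.75% → £13.94835
Craft lager (4-pack) £13.87: beer, wine and spirits → 10.25% → £1.421675
Unrounded tax sum = £70.8783 → £70.88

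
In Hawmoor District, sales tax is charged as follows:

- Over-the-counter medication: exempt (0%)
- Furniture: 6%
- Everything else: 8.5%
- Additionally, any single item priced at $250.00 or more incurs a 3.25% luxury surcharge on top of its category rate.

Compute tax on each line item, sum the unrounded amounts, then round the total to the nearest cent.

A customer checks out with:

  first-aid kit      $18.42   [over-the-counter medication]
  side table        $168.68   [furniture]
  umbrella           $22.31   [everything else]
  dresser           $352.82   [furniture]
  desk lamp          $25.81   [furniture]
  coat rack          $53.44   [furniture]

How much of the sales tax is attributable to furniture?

Side table $168.68: furniture → 6% → $10.1208
Dresser $352.82: furniture → 6% + 3.25% surcharge = 9.25% → $32.63585
Desk lamp $25.81: furniture → 6% → $1.5486
Coat rack $53.44: furniture → 6% → $3.2064
Tax on furniture: unrounded sum = $47.51165 → $47.51

$47.51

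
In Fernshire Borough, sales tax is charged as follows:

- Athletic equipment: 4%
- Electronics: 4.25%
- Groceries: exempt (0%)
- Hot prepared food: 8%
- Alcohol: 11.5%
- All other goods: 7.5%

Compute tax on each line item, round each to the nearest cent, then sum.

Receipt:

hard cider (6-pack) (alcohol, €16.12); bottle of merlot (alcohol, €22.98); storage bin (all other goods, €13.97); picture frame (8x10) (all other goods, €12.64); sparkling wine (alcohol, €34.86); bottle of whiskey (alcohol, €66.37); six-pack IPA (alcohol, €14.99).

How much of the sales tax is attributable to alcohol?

€17.85

Hard cider (6-pack) €16.12: alcohol → 11.5% → €1.85
Bottle of merlot €22.98: alcohol → 11.5% → €2.64
Sparkling wine €34.86: alcohol → 11.5% → €4.01
Bottle of whiskey €66.37: alcohol → 11.5% → €7.63
Six-pack IPA €14.99: alcohol → 11.5% → €1.72
Tax on alcohol = €1.85 + €2.64 + €4.01 + €7.63 + €1.72 = €17.85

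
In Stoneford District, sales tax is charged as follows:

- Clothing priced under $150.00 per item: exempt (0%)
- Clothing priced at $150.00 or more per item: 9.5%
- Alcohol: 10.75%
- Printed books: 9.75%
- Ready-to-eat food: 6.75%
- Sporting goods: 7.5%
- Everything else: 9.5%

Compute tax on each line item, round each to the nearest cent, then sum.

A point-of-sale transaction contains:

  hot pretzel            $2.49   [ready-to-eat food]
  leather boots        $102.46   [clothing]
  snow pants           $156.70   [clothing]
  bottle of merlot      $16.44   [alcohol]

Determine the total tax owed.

Hot pretzel $2.49: ready-to-eat food → 6.75% → $0.17
Leather boots $102.46: clothing, under $150.00 → 0% → $0.00
Snow pants $156.70: clothing, $150.00 or more → 9.5% → $14.89
Bottle of merlot $16.44: alcohol → 10.75% → $1.77
Total tax = $0.17 + $14.89 + $1.77 = $16.83

$16.83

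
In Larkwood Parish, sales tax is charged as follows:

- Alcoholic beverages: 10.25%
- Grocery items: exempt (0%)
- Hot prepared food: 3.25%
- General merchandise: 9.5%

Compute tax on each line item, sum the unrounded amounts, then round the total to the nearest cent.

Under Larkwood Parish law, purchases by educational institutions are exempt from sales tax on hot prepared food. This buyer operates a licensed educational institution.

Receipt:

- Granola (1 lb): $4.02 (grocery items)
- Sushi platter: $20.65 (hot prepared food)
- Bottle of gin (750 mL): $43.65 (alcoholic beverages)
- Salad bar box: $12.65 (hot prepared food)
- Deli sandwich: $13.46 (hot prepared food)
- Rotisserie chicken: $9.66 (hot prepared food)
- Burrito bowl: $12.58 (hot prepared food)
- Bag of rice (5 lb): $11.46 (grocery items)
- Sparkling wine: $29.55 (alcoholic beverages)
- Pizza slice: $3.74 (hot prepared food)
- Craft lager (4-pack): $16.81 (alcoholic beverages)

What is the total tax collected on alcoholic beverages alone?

$9.23

Bottle of gin (750 mL) $43.65: alcoholic beverages → 10.25% → $4.474125
Sparkling wine $29.55: alcoholic beverages → 10.25% → $3.028875
Craft lager (4-pack) $16.81: alcoholic beverages → 10.25% → $1.723025
Tax on alcoholic beverages: unrounded sum = $9.226025 → $9.23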